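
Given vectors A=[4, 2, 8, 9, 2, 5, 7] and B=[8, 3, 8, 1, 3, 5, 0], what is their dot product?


Dot product = sum of element-wise products
A[0]*B[0] = 4*8 = 32
A[1]*B[1] = 2*3 = 6
A[2]*B[2] = 8*8 = 64
A[3]*B[3] = 9*1 = 9
A[4]*B[4] = 2*3 = 6
A[5]*B[5] = 5*5 = 25
A[6]*B[6] = 7*0 = 0
Sum = 32 + 6 + 64 + 9 + 6 + 25 + 0 = 142

142


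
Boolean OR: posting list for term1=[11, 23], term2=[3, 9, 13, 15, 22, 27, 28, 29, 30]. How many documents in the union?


Boolean OR: find union of posting lists
term1 docs: [11, 23]
term2 docs: [3, 9, 13, 15, 22, 27, 28, 29, 30]
Union: [3, 9, 11, 13, 15, 22, 23, 27, 28, 29, 30]
|union| = 11

11


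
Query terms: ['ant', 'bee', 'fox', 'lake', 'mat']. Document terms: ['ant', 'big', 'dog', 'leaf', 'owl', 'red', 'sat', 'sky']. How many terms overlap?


Query terms: ['ant', 'bee', 'fox', 'lake', 'mat']
Document terms: ['ant', 'big', 'dog', 'leaf', 'owl', 'red', 'sat', 'sky']
Common terms: ['ant']
Overlap count = 1

1


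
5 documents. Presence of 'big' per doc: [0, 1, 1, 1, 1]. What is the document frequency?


Checking each document for 'big':
Doc 1: absent
Doc 2: present
Doc 3: present
Doc 4: present
Doc 5: present
df = sum of presences = 0 + 1 + 1 + 1 + 1 = 4

4


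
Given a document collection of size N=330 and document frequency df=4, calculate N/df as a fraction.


IDF ratio = N / df
= 330 / 4
= 165/2

165/2


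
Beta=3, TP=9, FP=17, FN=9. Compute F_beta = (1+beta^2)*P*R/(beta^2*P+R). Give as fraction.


P = TP/(TP+FP) = 9/26 = 9/26
R = TP/(TP+FN) = 9/18 = 1/2
beta^2 = 3^2 = 9
(1 + beta^2) = 10
Numerator = (1+beta^2)*P*R = 45/26
Denominator = beta^2*P + R = 81/26 + 1/2 = 47/13
F_beta = 45/94

45/94


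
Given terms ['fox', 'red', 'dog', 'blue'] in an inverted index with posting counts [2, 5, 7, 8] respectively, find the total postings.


Summing posting list sizes:
'fox': 2 postings
'red': 5 postings
'dog': 7 postings
'blue': 8 postings
Total = 2 + 5 + 7 + 8 = 22

22


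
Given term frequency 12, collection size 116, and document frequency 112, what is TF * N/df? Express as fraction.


TF * (N/df)
= 12 * (116/112)
= 12 * 29/28
= 87/7

87/7


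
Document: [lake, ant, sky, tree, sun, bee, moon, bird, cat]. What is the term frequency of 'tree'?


Document has 9 words
Scanning for 'tree':
Found at positions: [3]
Count = 1

1


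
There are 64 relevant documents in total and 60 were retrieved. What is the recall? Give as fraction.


Recall = retrieved_relevant / total_relevant
= 60 / 64
= 60 / (60 + 4)
= 15/16

15/16


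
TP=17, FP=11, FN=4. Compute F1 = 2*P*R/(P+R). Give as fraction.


F1 = 2 * P * R / (P + R)
P = TP/(TP+FP) = 17/28 = 17/28
R = TP/(TP+FN) = 17/21 = 17/21
2 * P * R = 2 * 17/28 * 17/21 = 289/294
P + R = 17/28 + 17/21 = 17/12
F1 = 289/294 / 17/12 = 34/49

34/49


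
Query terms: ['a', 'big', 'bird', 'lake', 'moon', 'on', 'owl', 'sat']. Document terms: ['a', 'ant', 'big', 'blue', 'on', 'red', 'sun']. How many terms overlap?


Query terms: ['a', 'big', 'bird', 'lake', 'moon', 'on', 'owl', 'sat']
Document terms: ['a', 'ant', 'big', 'blue', 'on', 'red', 'sun']
Common terms: ['a', 'big', 'on']
Overlap count = 3

3


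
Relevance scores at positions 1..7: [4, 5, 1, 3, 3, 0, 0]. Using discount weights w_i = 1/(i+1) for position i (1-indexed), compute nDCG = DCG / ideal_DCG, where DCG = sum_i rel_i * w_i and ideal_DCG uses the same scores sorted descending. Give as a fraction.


Position discount weights w_i = 1/(i+1) for i=1..7:
Weights = [1/2, 1/3, 1/4, 1/5, 1/6, 1/7, 1/8]
Actual relevance: [4, 5, 1, 3, 3, 0, 0]
DCG = 4/2 + 5/3 + 1/4 + 3/5 + 3/6 + 0/7 + 0/8 = 301/60
Ideal relevance (sorted desc): [5, 4, 3, 3, 1, 0, 0]
Ideal DCG = 5/2 + 4/3 + 3/4 + 3/5 + 1/6 + 0/7 + 0/8 = 107/20
nDCG = DCG / ideal_DCG = 301/60 / 107/20 = 301/321

301/321


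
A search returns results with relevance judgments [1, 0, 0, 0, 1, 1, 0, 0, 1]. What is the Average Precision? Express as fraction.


Computing P@k for each relevant position:
Position 1: relevant, P@1 = 1/1 = 1
Position 2: not relevant
Position 3: not relevant
Position 4: not relevant
Position 5: relevant, P@5 = 2/5 = 2/5
Position 6: relevant, P@6 = 3/6 = 1/2
Position 7: not relevant
Position 8: not relevant
Position 9: relevant, P@9 = 4/9 = 4/9
Sum of P@k = 1 + 2/5 + 1/2 + 4/9 = 211/90
AP = 211/90 / 4 = 211/360

211/360


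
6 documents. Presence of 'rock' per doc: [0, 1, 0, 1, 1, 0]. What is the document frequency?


Checking each document for 'rock':
Doc 1: absent
Doc 2: present
Doc 3: absent
Doc 4: present
Doc 5: present
Doc 6: absent
df = sum of presences = 0 + 1 + 0 + 1 + 1 + 0 = 3

3


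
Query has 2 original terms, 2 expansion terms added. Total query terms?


Original terms: 2
Expansion terms: 2
Total = 2 + 2 = 4

4


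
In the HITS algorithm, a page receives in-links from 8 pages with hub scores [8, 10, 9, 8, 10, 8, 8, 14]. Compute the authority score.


Authority = sum of hub scores of in-linkers
In-link 1: hub score = 8
In-link 2: hub score = 10
In-link 3: hub score = 9
In-link 4: hub score = 8
In-link 5: hub score = 10
In-link 6: hub score = 8
In-link 7: hub score = 8
In-link 8: hub score = 14
Authority = 8 + 10 + 9 + 8 + 10 + 8 + 8 + 14 = 75

75


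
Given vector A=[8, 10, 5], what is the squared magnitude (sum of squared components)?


|A|^2 = sum of squared components
A[0]^2 = 8^2 = 64
A[1]^2 = 10^2 = 100
A[2]^2 = 5^2 = 25
Sum = 64 + 100 + 25 = 189

189


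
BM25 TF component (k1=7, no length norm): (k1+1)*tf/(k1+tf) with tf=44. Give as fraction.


BM25 TF component = (k1+1)*tf / (k1+tf)
k1 = 7, tf = 44
Numerator = (7+1)*44 = 352
Denominator = 7 + 44 = 51
= 352/51 = 352/51

352/51


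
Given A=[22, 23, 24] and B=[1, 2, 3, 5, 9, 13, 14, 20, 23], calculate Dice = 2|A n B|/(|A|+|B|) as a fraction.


A intersect B = [23]
|A intersect B| = 1
|A| = 3, |B| = 9
Dice = 2*1 / (3+9)
= 2 / 12 = 1/6

1/6


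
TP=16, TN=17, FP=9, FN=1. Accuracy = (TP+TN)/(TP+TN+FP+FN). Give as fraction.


Accuracy = (TP + TN) / (TP + TN + FP + FN)
TP + TN = 16 + 17 = 33
Total = 16 + 17 + 9 + 1 = 43
Accuracy = 33 / 43 = 33/43

33/43


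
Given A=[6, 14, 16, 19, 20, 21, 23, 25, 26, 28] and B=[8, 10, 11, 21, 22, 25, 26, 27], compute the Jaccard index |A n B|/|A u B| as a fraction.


A intersect B = [21, 25, 26]
|A intersect B| = 3
A union B = [6, 8, 10, 11, 14, 16, 19, 20, 21, 22, 23, 25, 26, 27, 28]
|A union B| = 15
Jaccard = 3/15 = 1/5

1/5


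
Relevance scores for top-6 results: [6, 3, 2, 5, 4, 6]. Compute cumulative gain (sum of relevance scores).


Cumulative Gain = sum of relevance scores
Position 1: rel=6, running sum=6
Position 2: rel=3, running sum=9
Position 3: rel=2, running sum=11
Position 4: rel=5, running sum=16
Position 5: rel=4, running sum=20
Position 6: rel=6, running sum=26
CG = 26

26


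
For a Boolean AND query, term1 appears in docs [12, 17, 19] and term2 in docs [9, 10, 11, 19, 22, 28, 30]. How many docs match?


Boolean AND: find intersection of posting lists
term1 docs: [12, 17, 19]
term2 docs: [9, 10, 11, 19, 22, 28, 30]
Intersection: [19]
|intersection| = 1

1


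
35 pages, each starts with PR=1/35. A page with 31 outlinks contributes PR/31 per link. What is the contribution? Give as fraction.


Initial PR = 1/35 = 1/35
Outlinks = 31
Contribution per link = PR / outlinks
= 1/35 / 31
= 1/1085

1/1085


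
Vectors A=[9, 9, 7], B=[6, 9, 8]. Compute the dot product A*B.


Dot product = sum of element-wise products
A[0]*B[0] = 9*6 = 54
A[1]*B[1] = 9*9 = 81
A[2]*B[2] = 7*8 = 56
Sum = 54 + 81 + 56 = 191

191


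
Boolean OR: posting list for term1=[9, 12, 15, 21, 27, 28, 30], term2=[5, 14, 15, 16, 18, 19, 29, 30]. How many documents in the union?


Boolean OR: find union of posting lists
term1 docs: [9, 12, 15, 21, 27, 28, 30]
term2 docs: [5, 14, 15, 16, 18, 19, 29, 30]
Union: [5, 9, 12, 14, 15, 16, 18, 19, 21, 27, 28, 29, 30]
|union| = 13

13


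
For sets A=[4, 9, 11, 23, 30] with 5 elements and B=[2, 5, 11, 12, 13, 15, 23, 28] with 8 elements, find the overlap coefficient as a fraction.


A intersect B = [11, 23]
|A intersect B| = 2
min(|A|, |B|) = min(5, 8) = 5
Overlap = 2 / 5 = 2/5

2/5


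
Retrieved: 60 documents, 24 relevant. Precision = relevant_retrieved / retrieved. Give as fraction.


Precision = relevant_retrieved / total_retrieved
= 24 / 60
= 24 / (24 + 36)
= 2/5

2/5


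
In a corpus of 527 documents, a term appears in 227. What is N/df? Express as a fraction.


IDF ratio = N / df
= 527 / 227
= 527/227

527/227


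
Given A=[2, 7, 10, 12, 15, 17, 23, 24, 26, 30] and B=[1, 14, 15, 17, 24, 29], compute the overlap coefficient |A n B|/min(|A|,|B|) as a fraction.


A intersect B = [15, 17, 24]
|A intersect B| = 3
min(|A|, |B|) = min(10, 6) = 6
Overlap = 3 / 6 = 1/2

1/2


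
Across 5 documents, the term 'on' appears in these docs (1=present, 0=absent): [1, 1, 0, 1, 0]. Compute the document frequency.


Checking each document for 'on':
Doc 1: present
Doc 2: present
Doc 3: absent
Doc 4: present
Doc 5: absent
df = sum of presences = 1 + 1 + 0 + 1 + 0 = 3

3


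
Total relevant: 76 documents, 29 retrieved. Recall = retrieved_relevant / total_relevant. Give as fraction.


Recall = retrieved_relevant / total_relevant
= 29 / 76
= 29 / (29 + 47)
= 29/76

29/76


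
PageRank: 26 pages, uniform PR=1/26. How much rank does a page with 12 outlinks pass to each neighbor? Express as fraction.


Initial PR = 1/26 = 1/26
Outlinks = 12
Contribution per link = PR / outlinks
= 1/26 / 12
= 1/312

1/312


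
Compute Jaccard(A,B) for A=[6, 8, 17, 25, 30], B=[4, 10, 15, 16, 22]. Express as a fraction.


A intersect B = []
|A intersect B| = 0
A union B = [4, 6, 8, 10, 15, 16, 17, 22, 25, 30]
|A union B| = 10
Jaccard = 0/10 = 0

0


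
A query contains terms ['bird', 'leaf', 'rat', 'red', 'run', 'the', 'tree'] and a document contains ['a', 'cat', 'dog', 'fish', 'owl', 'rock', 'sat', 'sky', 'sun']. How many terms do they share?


Query terms: ['bird', 'leaf', 'rat', 'red', 'run', 'the', 'tree']
Document terms: ['a', 'cat', 'dog', 'fish', 'owl', 'rock', 'sat', 'sky', 'sun']
Common terms: []
Overlap count = 0

0


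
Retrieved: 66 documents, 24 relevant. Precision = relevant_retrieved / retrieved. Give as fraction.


Precision = relevant_retrieved / total_retrieved
= 24 / 66
= 24 / (24 + 42)
= 4/11

4/11


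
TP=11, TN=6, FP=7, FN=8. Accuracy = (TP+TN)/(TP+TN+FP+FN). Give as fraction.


Accuracy = (TP + TN) / (TP + TN + FP + FN)
TP + TN = 11 + 6 = 17
Total = 11 + 6 + 7 + 8 = 32
Accuracy = 17 / 32 = 17/32

17/32


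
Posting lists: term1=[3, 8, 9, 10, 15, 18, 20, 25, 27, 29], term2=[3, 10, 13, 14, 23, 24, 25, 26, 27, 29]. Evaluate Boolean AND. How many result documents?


Boolean AND: find intersection of posting lists
term1 docs: [3, 8, 9, 10, 15, 18, 20, 25, 27, 29]
term2 docs: [3, 10, 13, 14, 23, 24, 25, 26, 27, 29]
Intersection: [3, 10, 25, 27, 29]
|intersection| = 5

5


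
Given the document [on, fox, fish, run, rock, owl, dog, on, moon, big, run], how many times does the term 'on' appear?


Document has 11 words
Scanning for 'on':
Found at positions: [0, 7]
Count = 2

2


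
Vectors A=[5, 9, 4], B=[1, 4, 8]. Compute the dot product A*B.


Dot product = sum of element-wise products
A[0]*B[0] = 5*1 = 5
A[1]*B[1] = 9*4 = 36
A[2]*B[2] = 4*8 = 32
Sum = 5 + 36 + 32 = 73

73


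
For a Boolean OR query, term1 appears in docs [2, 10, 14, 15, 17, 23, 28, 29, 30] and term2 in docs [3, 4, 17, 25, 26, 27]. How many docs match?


Boolean OR: find union of posting lists
term1 docs: [2, 10, 14, 15, 17, 23, 28, 29, 30]
term2 docs: [3, 4, 17, 25, 26, 27]
Union: [2, 3, 4, 10, 14, 15, 17, 23, 25, 26, 27, 28, 29, 30]
|union| = 14

14


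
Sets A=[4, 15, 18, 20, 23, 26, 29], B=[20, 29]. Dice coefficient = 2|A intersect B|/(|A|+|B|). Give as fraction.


A intersect B = [20, 29]
|A intersect B| = 2
|A| = 7, |B| = 2
Dice = 2*2 / (7+2)
= 4 / 9 = 4/9

4/9


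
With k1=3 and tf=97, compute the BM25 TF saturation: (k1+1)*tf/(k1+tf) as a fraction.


BM25 TF component = (k1+1)*tf / (k1+tf)
k1 = 3, tf = 97
Numerator = (3+1)*97 = 388
Denominator = 3 + 97 = 100
= 388/100 = 97/25

97/25


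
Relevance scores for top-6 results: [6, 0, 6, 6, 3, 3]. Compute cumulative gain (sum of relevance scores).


Cumulative Gain = sum of relevance scores
Position 1: rel=6, running sum=6
Position 2: rel=0, running sum=6
Position 3: rel=6, running sum=12
Position 4: rel=6, running sum=18
Position 5: rel=3, running sum=21
Position 6: rel=3, running sum=24
CG = 24

24


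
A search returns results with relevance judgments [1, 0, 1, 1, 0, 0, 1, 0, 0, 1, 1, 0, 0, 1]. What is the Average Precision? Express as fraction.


Computing P@k for each relevant position:
Position 1: relevant, P@1 = 1/1 = 1
Position 2: not relevant
Position 3: relevant, P@3 = 2/3 = 2/3
Position 4: relevant, P@4 = 3/4 = 3/4
Position 5: not relevant
Position 6: not relevant
Position 7: relevant, P@7 = 4/7 = 4/7
Position 8: not relevant
Position 9: not relevant
Position 10: relevant, P@10 = 5/10 = 1/2
Position 11: relevant, P@11 = 6/11 = 6/11
Position 12: not relevant
Position 13: not relevant
Position 14: relevant, P@14 = 7/14 = 1/2
Sum of P@k = 1 + 2/3 + 3/4 + 4/7 + 1/2 + 6/11 + 1/2 = 4189/924
AP = 4189/924 / 7 = 4189/6468

4189/6468


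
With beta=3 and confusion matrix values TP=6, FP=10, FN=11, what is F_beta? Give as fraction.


P = TP/(TP+FP) = 6/16 = 3/8
R = TP/(TP+FN) = 6/17 = 6/17
beta^2 = 3^2 = 9
(1 + beta^2) = 10
Numerator = (1+beta^2)*P*R = 45/34
Denominator = beta^2*P + R = 27/8 + 6/17 = 507/136
F_beta = 60/169

60/169


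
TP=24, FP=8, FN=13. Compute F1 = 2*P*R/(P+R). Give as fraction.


F1 = 2 * P * R / (P + R)
P = TP/(TP+FP) = 24/32 = 3/4
R = TP/(TP+FN) = 24/37 = 24/37
2 * P * R = 2 * 3/4 * 24/37 = 36/37
P + R = 3/4 + 24/37 = 207/148
F1 = 36/37 / 207/148 = 16/23

16/23


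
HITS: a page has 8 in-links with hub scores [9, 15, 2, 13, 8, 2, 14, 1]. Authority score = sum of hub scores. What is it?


Authority = sum of hub scores of in-linkers
In-link 1: hub score = 9
In-link 2: hub score = 15
In-link 3: hub score = 2
In-link 4: hub score = 13
In-link 5: hub score = 8
In-link 6: hub score = 2
In-link 7: hub score = 14
In-link 8: hub score = 1
Authority = 9 + 15 + 2 + 13 + 8 + 2 + 14 + 1 = 64

64


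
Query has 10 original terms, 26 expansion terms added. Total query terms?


Original terms: 10
Expansion terms: 26
Total = 10 + 26 = 36

36


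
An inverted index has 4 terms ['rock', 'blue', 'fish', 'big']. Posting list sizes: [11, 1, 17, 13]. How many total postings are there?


Summing posting list sizes:
'rock': 11 postings
'blue': 1 postings
'fish': 17 postings
'big': 13 postings
Total = 11 + 1 + 17 + 13 = 42

42


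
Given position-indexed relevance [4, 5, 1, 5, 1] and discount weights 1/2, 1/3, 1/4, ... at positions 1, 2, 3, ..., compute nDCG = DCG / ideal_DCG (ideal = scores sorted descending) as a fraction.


Position discount weights w_i = 1/(i+1) for i=1..5:
Weights = [1/2, 1/3, 1/4, 1/5, 1/6]
Actual relevance: [4, 5, 1, 5, 1]
DCG = 4/2 + 5/3 + 1/4 + 5/5 + 1/6 = 61/12
Ideal relevance (sorted desc): [5, 5, 4, 1, 1]
Ideal DCG = 5/2 + 5/3 + 4/4 + 1/5 + 1/6 = 83/15
nDCG = DCG / ideal_DCG = 61/12 / 83/15 = 305/332

305/332


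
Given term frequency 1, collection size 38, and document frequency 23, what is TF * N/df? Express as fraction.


TF * (N/df)
= 1 * (38/23)
= 1 * 38/23
= 38/23

38/23


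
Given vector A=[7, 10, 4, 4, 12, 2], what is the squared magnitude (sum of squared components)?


|A|^2 = sum of squared components
A[0]^2 = 7^2 = 49
A[1]^2 = 10^2 = 100
A[2]^2 = 4^2 = 16
A[3]^2 = 4^2 = 16
A[4]^2 = 12^2 = 144
A[5]^2 = 2^2 = 4
Sum = 49 + 100 + 16 + 16 + 144 + 4 = 329

329


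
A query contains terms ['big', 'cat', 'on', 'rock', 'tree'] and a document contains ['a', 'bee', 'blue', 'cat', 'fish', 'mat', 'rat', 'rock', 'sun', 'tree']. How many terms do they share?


Query terms: ['big', 'cat', 'on', 'rock', 'tree']
Document terms: ['a', 'bee', 'blue', 'cat', 'fish', 'mat', 'rat', 'rock', 'sun', 'tree']
Common terms: ['cat', 'rock', 'tree']
Overlap count = 3

3


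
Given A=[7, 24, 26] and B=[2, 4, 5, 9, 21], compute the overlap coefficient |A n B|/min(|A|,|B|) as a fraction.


A intersect B = []
|A intersect B| = 0
min(|A|, |B|) = min(3, 5) = 3
Overlap = 0 / 3 = 0

0


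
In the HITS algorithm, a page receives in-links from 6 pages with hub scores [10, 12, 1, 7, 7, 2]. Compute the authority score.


Authority = sum of hub scores of in-linkers
In-link 1: hub score = 10
In-link 2: hub score = 12
In-link 3: hub score = 1
In-link 4: hub score = 7
In-link 5: hub score = 7
In-link 6: hub score = 2
Authority = 10 + 12 + 1 + 7 + 7 + 2 = 39

39


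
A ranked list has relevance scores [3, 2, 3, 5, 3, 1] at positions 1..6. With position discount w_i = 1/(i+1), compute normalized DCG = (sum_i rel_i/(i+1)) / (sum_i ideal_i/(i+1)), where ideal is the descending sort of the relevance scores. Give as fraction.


Position discount weights w_i = 1/(i+1) for i=1..6:
Weights = [1/2, 1/3, 1/4, 1/5, 1/6, 1/7]
Actual relevance: [3, 2, 3, 5, 3, 1]
DCG = 3/2 + 2/3 + 3/4 + 5/5 + 3/6 + 1/7 = 383/84
Ideal relevance (sorted desc): [5, 3, 3, 3, 2, 1]
Ideal DCG = 5/2 + 3/3 + 3/4 + 3/5 + 2/6 + 1/7 = 2237/420
nDCG = DCG / ideal_DCG = 383/84 / 2237/420 = 1915/2237

1915/2237


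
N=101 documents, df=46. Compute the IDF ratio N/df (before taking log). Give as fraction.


IDF ratio = N / df
= 101 / 46
= 101/46

101/46


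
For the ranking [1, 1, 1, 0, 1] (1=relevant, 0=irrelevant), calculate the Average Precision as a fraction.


Computing P@k for each relevant position:
Position 1: relevant, P@1 = 1/1 = 1
Position 2: relevant, P@2 = 2/2 = 1
Position 3: relevant, P@3 = 3/3 = 1
Position 4: not relevant
Position 5: relevant, P@5 = 4/5 = 4/5
Sum of P@k = 1 + 1 + 1 + 4/5 = 19/5
AP = 19/5 / 4 = 19/20

19/20


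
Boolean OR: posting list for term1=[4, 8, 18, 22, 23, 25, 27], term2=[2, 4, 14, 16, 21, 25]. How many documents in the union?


Boolean OR: find union of posting lists
term1 docs: [4, 8, 18, 22, 23, 25, 27]
term2 docs: [2, 4, 14, 16, 21, 25]
Union: [2, 4, 8, 14, 16, 18, 21, 22, 23, 25, 27]
|union| = 11

11


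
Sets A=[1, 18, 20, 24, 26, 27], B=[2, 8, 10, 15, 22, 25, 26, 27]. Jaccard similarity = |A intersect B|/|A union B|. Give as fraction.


A intersect B = [26, 27]
|A intersect B| = 2
A union B = [1, 2, 8, 10, 15, 18, 20, 22, 24, 25, 26, 27]
|A union B| = 12
Jaccard = 2/12 = 1/6

1/6


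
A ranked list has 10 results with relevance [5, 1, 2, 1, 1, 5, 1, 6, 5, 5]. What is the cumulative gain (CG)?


Cumulative Gain = sum of relevance scores
Position 1: rel=5, running sum=5
Position 2: rel=1, running sum=6
Position 3: rel=2, running sum=8
Position 4: rel=1, running sum=9
Position 5: rel=1, running sum=10
Position 6: rel=5, running sum=15
Position 7: rel=1, running sum=16
Position 8: rel=6, running sum=22
Position 9: rel=5, running sum=27
Position 10: rel=5, running sum=32
CG = 32

32


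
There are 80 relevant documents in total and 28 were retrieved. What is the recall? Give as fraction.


Recall = retrieved_relevant / total_relevant
= 28 / 80
= 28 / (28 + 52)
= 7/20

7/20


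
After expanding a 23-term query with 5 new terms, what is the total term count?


Original terms: 23
Expansion terms: 5
Total = 23 + 5 = 28

28


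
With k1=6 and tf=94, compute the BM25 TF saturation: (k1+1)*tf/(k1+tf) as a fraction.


BM25 TF component = (k1+1)*tf / (k1+tf)
k1 = 6, tf = 94
Numerator = (6+1)*94 = 658
Denominator = 6 + 94 = 100
= 658/100 = 329/50

329/50


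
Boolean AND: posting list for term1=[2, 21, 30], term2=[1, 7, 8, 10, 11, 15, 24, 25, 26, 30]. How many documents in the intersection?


Boolean AND: find intersection of posting lists
term1 docs: [2, 21, 30]
term2 docs: [1, 7, 8, 10, 11, 15, 24, 25, 26, 30]
Intersection: [30]
|intersection| = 1

1


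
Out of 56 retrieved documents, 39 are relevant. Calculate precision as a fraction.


Precision = relevant_retrieved / total_retrieved
= 39 / 56
= 39 / (39 + 17)
= 39/56

39/56


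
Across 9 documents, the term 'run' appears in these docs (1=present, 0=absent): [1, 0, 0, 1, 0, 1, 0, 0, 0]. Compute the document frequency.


Checking each document for 'run':
Doc 1: present
Doc 2: absent
Doc 3: absent
Doc 4: present
Doc 5: absent
Doc 6: present
Doc 7: absent
Doc 8: absent
Doc 9: absent
df = sum of presences = 1 + 0 + 0 + 1 + 0 + 1 + 0 + 0 + 0 = 3

3


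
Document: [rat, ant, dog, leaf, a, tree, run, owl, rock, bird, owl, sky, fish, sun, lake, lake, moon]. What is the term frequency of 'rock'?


Document has 17 words
Scanning for 'rock':
Found at positions: [8]
Count = 1

1


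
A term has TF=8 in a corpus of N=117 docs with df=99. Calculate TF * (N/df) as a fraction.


TF * (N/df)
= 8 * (117/99)
= 8 * 13/11
= 104/11

104/11


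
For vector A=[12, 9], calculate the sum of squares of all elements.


|A|^2 = sum of squared components
A[0]^2 = 12^2 = 144
A[1]^2 = 9^2 = 81
Sum = 144 + 81 = 225

225


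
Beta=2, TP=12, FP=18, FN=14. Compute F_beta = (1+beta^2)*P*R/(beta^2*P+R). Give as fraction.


P = TP/(TP+FP) = 12/30 = 2/5
R = TP/(TP+FN) = 12/26 = 6/13
beta^2 = 2^2 = 4
(1 + beta^2) = 5
Numerator = (1+beta^2)*P*R = 12/13
Denominator = beta^2*P + R = 8/5 + 6/13 = 134/65
F_beta = 30/67

30/67


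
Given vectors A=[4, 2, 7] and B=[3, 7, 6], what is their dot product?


Dot product = sum of element-wise products
A[0]*B[0] = 4*3 = 12
A[1]*B[1] = 2*7 = 14
A[2]*B[2] = 7*6 = 42
Sum = 12 + 14 + 42 = 68

68


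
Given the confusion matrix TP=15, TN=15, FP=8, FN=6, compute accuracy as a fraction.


Accuracy = (TP + TN) / (TP + TN + FP + FN)
TP + TN = 15 + 15 = 30
Total = 15 + 15 + 8 + 6 = 44
Accuracy = 30 / 44 = 15/22

15/22


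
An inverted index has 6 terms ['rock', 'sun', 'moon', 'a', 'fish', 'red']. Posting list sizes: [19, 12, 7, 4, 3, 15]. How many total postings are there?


Summing posting list sizes:
'rock': 19 postings
'sun': 12 postings
'moon': 7 postings
'a': 4 postings
'fish': 3 postings
'red': 15 postings
Total = 19 + 12 + 7 + 4 + 3 + 15 = 60

60


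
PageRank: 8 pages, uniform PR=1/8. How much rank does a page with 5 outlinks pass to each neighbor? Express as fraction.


Initial PR = 1/8 = 1/8
Outlinks = 5
Contribution per link = PR / outlinks
= 1/8 / 5
= 1/40

1/40


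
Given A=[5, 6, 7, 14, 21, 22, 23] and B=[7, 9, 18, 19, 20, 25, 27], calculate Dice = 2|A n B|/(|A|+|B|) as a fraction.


A intersect B = [7]
|A intersect B| = 1
|A| = 7, |B| = 7
Dice = 2*1 / (7+7)
= 2 / 14 = 1/7

1/7


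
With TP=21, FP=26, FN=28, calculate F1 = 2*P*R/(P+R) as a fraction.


F1 = 2 * P * R / (P + R)
P = TP/(TP+FP) = 21/47 = 21/47
R = TP/(TP+FN) = 21/49 = 3/7
2 * P * R = 2 * 21/47 * 3/7 = 18/47
P + R = 21/47 + 3/7 = 288/329
F1 = 18/47 / 288/329 = 7/16

7/16


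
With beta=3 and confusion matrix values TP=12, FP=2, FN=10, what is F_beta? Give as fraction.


P = TP/(TP+FP) = 12/14 = 6/7
R = TP/(TP+FN) = 12/22 = 6/11
beta^2 = 3^2 = 9
(1 + beta^2) = 10
Numerator = (1+beta^2)*P*R = 360/77
Denominator = beta^2*P + R = 54/7 + 6/11 = 636/77
F_beta = 30/53

30/53


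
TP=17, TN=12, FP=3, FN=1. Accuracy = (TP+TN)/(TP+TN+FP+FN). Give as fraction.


Accuracy = (TP + TN) / (TP + TN + FP + FN)
TP + TN = 17 + 12 = 29
Total = 17 + 12 + 3 + 1 = 33
Accuracy = 29 / 33 = 29/33

29/33


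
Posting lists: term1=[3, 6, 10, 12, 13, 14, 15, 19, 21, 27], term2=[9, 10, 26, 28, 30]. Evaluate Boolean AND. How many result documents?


Boolean AND: find intersection of posting lists
term1 docs: [3, 6, 10, 12, 13, 14, 15, 19, 21, 27]
term2 docs: [9, 10, 26, 28, 30]
Intersection: [10]
|intersection| = 1

1


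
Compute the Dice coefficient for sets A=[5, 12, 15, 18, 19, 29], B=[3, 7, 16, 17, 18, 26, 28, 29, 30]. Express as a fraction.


A intersect B = [18, 29]
|A intersect B| = 2
|A| = 6, |B| = 9
Dice = 2*2 / (6+9)
= 4 / 15 = 4/15

4/15


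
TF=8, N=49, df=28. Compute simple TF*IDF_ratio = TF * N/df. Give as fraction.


TF * (N/df)
= 8 * (49/28)
= 8 * 7/4
= 14

14


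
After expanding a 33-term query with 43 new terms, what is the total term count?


Original terms: 33
Expansion terms: 43
Total = 33 + 43 = 76

76


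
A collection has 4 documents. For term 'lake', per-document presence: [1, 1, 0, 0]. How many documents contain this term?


Checking each document for 'lake':
Doc 1: present
Doc 2: present
Doc 3: absent
Doc 4: absent
df = sum of presences = 1 + 1 + 0 + 0 = 2

2


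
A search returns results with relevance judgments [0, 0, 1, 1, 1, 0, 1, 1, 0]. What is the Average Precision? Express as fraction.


Computing P@k for each relevant position:
Position 1: not relevant
Position 2: not relevant
Position 3: relevant, P@3 = 1/3 = 1/3
Position 4: relevant, P@4 = 2/4 = 1/2
Position 5: relevant, P@5 = 3/5 = 3/5
Position 6: not relevant
Position 7: relevant, P@7 = 4/7 = 4/7
Position 8: relevant, P@8 = 5/8 = 5/8
Position 9: not relevant
Sum of P@k = 1/3 + 1/2 + 3/5 + 4/7 + 5/8 = 2209/840
AP = 2209/840 / 5 = 2209/4200

2209/4200


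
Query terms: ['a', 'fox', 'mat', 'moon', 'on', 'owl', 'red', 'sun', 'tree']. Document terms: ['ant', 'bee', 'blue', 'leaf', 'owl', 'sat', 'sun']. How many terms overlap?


Query terms: ['a', 'fox', 'mat', 'moon', 'on', 'owl', 'red', 'sun', 'tree']
Document terms: ['ant', 'bee', 'blue', 'leaf', 'owl', 'sat', 'sun']
Common terms: ['owl', 'sun']
Overlap count = 2

2


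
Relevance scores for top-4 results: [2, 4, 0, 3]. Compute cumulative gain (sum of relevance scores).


Cumulative Gain = sum of relevance scores
Position 1: rel=2, running sum=2
Position 2: rel=4, running sum=6
Position 3: rel=0, running sum=6
Position 4: rel=3, running sum=9
CG = 9

9


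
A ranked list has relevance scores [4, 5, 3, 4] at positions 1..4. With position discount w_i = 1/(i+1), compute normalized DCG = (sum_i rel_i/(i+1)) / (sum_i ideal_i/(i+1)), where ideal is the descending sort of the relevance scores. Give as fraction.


Position discount weights w_i = 1/(i+1) for i=1..4:
Weights = [1/2, 1/3, 1/4, 1/5]
Actual relevance: [4, 5, 3, 4]
DCG = 4/2 + 5/3 + 3/4 + 4/5 = 313/60
Ideal relevance (sorted desc): [5, 4, 4, 3]
Ideal DCG = 5/2 + 4/3 + 4/4 + 3/5 = 163/30
nDCG = DCG / ideal_DCG = 313/60 / 163/30 = 313/326

313/326


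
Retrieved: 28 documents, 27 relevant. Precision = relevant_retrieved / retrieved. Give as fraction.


Precision = relevant_retrieved / total_retrieved
= 27 / 28
= 27 / (27 + 1)
= 27/28

27/28


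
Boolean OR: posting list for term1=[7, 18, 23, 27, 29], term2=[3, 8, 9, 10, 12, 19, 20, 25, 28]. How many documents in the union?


Boolean OR: find union of posting lists
term1 docs: [7, 18, 23, 27, 29]
term2 docs: [3, 8, 9, 10, 12, 19, 20, 25, 28]
Union: [3, 7, 8, 9, 10, 12, 18, 19, 20, 23, 25, 27, 28, 29]
|union| = 14

14


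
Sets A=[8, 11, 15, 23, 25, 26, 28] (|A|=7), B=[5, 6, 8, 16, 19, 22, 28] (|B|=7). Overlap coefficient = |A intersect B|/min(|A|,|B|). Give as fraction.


A intersect B = [8, 28]
|A intersect B| = 2
min(|A|, |B|) = min(7, 7) = 7
Overlap = 2 / 7 = 2/7

2/7


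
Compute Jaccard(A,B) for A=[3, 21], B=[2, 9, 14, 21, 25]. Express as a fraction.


A intersect B = [21]
|A intersect B| = 1
A union B = [2, 3, 9, 14, 21, 25]
|A union B| = 6
Jaccard = 1/6 = 1/6

1/6


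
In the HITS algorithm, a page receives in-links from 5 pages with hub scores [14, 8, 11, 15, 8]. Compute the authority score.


Authority = sum of hub scores of in-linkers
In-link 1: hub score = 14
In-link 2: hub score = 8
In-link 3: hub score = 11
In-link 4: hub score = 15
In-link 5: hub score = 8
Authority = 14 + 8 + 11 + 15 + 8 = 56

56


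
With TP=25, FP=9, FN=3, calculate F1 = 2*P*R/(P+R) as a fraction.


F1 = 2 * P * R / (P + R)
P = TP/(TP+FP) = 25/34 = 25/34
R = TP/(TP+FN) = 25/28 = 25/28
2 * P * R = 2 * 25/34 * 25/28 = 625/476
P + R = 25/34 + 25/28 = 775/476
F1 = 625/476 / 775/476 = 25/31

25/31


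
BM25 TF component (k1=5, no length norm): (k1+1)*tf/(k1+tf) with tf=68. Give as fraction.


BM25 TF component = (k1+1)*tf / (k1+tf)
k1 = 5, tf = 68
Numerator = (5+1)*68 = 408
Denominator = 5 + 68 = 73
= 408/73 = 408/73

408/73


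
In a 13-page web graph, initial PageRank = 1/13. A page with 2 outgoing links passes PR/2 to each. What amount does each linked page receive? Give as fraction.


Initial PR = 1/13 = 1/13
Outlinks = 2
Contribution per link = PR / outlinks
= 1/13 / 2
= 1/26

1/26


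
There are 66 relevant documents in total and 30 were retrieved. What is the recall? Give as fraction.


Recall = retrieved_relevant / total_relevant
= 30 / 66
= 30 / (30 + 36)
= 5/11

5/11


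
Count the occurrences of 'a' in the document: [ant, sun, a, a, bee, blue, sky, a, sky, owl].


Document has 10 words
Scanning for 'a':
Found at positions: [2, 3, 7]
Count = 3

3


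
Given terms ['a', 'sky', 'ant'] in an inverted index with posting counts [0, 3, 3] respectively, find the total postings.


Summing posting list sizes:
'a': 0 postings
'sky': 3 postings
'ant': 3 postings
Total = 0 + 3 + 3 = 6

6


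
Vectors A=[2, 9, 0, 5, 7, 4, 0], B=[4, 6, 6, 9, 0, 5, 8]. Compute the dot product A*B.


Dot product = sum of element-wise products
A[0]*B[0] = 2*4 = 8
A[1]*B[1] = 9*6 = 54
A[2]*B[2] = 0*6 = 0
A[3]*B[3] = 5*9 = 45
A[4]*B[4] = 7*0 = 0
A[5]*B[5] = 4*5 = 20
A[6]*B[6] = 0*8 = 0
Sum = 8 + 54 + 0 + 45 + 0 + 20 + 0 = 127

127


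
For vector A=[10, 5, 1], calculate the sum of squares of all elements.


|A|^2 = sum of squared components
A[0]^2 = 10^2 = 100
A[1]^2 = 5^2 = 25
A[2]^2 = 1^2 = 1
Sum = 100 + 25 + 1 = 126

126


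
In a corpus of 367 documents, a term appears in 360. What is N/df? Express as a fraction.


IDF ratio = N / df
= 367 / 360
= 367/360

367/360


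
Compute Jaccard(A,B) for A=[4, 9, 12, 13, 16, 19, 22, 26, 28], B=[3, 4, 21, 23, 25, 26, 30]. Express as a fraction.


A intersect B = [4, 26]
|A intersect B| = 2
A union B = [3, 4, 9, 12, 13, 16, 19, 21, 22, 23, 25, 26, 28, 30]
|A union B| = 14
Jaccard = 2/14 = 1/7

1/7


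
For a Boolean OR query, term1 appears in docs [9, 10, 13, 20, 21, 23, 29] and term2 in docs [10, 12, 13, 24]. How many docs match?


Boolean OR: find union of posting lists
term1 docs: [9, 10, 13, 20, 21, 23, 29]
term2 docs: [10, 12, 13, 24]
Union: [9, 10, 12, 13, 20, 21, 23, 24, 29]
|union| = 9

9


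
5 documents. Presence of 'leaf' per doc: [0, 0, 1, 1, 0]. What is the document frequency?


Checking each document for 'leaf':
Doc 1: absent
Doc 2: absent
Doc 3: present
Doc 4: present
Doc 5: absent
df = sum of presences = 0 + 0 + 1 + 1 + 0 = 2

2


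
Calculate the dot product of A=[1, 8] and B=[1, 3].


Dot product = sum of element-wise products
A[0]*B[0] = 1*1 = 1
A[1]*B[1] = 8*3 = 24
Sum = 1 + 24 = 25

25


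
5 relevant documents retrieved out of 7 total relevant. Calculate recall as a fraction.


Recall = retrieved_relevant / total_relevant
= 5 / 7
= 5 / (5 + 2)
= 5/7

5/7


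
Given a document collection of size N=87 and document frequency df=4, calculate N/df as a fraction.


IDF ratio = N / df
= 87 / 4
= 87/4

87/4


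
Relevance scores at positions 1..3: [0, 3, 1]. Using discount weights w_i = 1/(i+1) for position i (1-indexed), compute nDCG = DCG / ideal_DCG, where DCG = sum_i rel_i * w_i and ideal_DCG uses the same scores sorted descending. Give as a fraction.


Position discount weights w_i = 1/(i+1) for i=1..3:
Weights = [1/2, 1/3, 1/4]
Actual relevance: [0, 3, 1]
DCG = 0/2 + 3/3 + 1/4 = 5/4
Ideal relevance (sorted desc): [3, 1, 0]
Ideal DCG = 3/2 + 1/3 + 0/4 = 11/6
nDCG = DCG / ideal_DCG = 5/4 / 11/6 = 15/22

15/22


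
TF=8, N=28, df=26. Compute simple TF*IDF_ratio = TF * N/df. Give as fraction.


TF * (N/df)
= 8 * (28/26)
= 8 * 14/13
= 112/13

112/13


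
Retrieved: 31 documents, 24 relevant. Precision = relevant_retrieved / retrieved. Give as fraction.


Precision = relevant_retrieved / total_retrieved
= 24 / 31
= 24 / (24 + 7)
= 24/31

24/31


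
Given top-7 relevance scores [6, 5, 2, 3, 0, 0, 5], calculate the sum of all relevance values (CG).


Cumulative Gain = sum of relevance scores
Position 1: rel=6, running sum=6
Position 2: rel=5, running sum=11
Position 3: rel=2, running sum=13
Position 4: rel=3, running sum=16
Position 5: rel=0, running sum=16
Position 6: rel=0, running sum=16
Position 7: rel=5, running sum=21
CG = 21

21


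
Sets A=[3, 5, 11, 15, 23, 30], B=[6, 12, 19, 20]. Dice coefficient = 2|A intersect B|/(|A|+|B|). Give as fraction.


A intersect B = []
|A intersect B| = 0
|A| = 6, |B| = 4
Dice = 2*0 / (6+4)
= 0 / 10 = 0

0


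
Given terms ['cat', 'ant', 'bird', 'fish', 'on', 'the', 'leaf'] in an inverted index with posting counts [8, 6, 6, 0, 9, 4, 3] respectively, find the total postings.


Summing posting list sizes:
'cat': 8 postings
'ant': 6 postings
'bird': 6 postings
'fish': 0 postings
'on': 9 postings
'the': 4 postings
'leaf': 3 postings
Total = 8 + 6 + 6 + 0 + 9 + 4 + 3 = 36

36


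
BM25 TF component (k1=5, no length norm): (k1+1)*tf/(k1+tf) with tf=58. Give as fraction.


BM25 TF component = (k1+1)*tf / (k1+tf)
k1 = 5, tf = 58
Numerator = (5+1)*58 = 348
Denominator = 5 + 58 = 63
= 348/63 = 116/21

116/21


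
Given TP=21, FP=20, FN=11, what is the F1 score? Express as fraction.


F1 = 2 * P * R / (P + R)
P = TP/(TP+FP) = 21/41 = 21/41
R = TP/(TP+FN) = 21/32 = 21/32
2 * P * R = 2 * 21/41 * 21/32 = 441/656
P + R = 21/41 + 21/32 = 1533/1312
F1 = 441/656 / 1533/1312 = 42/73

42/73


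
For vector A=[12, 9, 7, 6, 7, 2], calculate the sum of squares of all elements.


|A|^2 = sum of squared components
A[0]^2 = 12^2 = 144
A[1]^2 = 9^2 = 81
A[2]^2 = 7^2 = 49
A[3]^2 = 6^2 = 36
A[4]^2 = 7^2 = 49
A[5]^2 = 2^2 = 4
Sum = 144 + 81 + 49 + 36 + 49 + 4 = 363

363


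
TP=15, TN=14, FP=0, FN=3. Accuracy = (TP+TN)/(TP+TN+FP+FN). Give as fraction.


Accuracy = (TP + TN) / (TP + TN + FP + FN)
TP + TN = 15 + 14 = 29
Total = 15 + 14 + 0 + 3 = 32
Accuracy = 29 / 32 = 29/32

29/32


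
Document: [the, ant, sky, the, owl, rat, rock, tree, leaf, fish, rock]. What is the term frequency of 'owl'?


Document has 11 words
Scanning for 'owl':
Found at positions: [4]
Count = 1

1


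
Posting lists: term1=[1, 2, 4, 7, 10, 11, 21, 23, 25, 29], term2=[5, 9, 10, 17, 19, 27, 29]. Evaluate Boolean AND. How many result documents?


Boolean AND: find intersection of posting lists
term1 docs: [1, 2, 4, 7, 10, 11, 21, 23, 25, 29]
term2 docs: [5, 9, 10, 17, 19, 27, 29]
Intersection: [10, 29]
|intersection| = 2

2


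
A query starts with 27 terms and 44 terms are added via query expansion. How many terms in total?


Original terms: 27
Expansion terms: 44
Total = 27 + 44 = 71

71


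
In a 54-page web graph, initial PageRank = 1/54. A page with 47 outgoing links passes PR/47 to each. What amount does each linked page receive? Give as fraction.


Initial PR = 1/54 = 1/54
Outlinks = 47
Contribution per link = PR / outlinks
= 1/54 / 47
= 1/2538

1/2538


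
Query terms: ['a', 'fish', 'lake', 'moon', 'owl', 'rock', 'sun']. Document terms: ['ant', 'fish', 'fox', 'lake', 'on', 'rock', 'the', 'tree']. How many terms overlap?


Query terms: ['a', 'fish', 'lake', 'moon', 'owl', 'rock', 'sun']
Document terms: ['ant', 'fish', 'fox', 'lake', 'on', 'rock', 'the', 'tree']
Common terms: ['fish', 'lake', 'rock']
Overlap count = 3

3


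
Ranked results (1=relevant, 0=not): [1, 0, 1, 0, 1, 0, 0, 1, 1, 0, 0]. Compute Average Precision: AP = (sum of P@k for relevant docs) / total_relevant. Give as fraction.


Computing P@k for each relevant position:
Position 1: relevant, P@1 = 1/1 = 1
Position 2: not relevant
Position 3: relevant, P@3 = 2/3 = 2/3
Position 4: not relevant
Position 5: relevant, P@5 = 3/5 = 3/5
Position 6: not relevant
Position 7: not relevant
Position 8: relevant, P@8 = 4/8 = 1/2
Position 9: relevant, P@9 = 5/9 = 5/9
Position 10: not relevant
Position 11: not relevant
Sum of P@k = 1 + 2/3 + 3/5 + 1/2 + 5/9 = 299/90
AP = 299/90 / 5 = 299/450

299/450


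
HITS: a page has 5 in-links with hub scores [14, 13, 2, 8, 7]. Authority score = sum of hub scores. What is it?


Authority = sum of hub scores of in-linkers
In-link 1: hub score = 14
In-link 2: hub score = 13
In-link 3: hub score = 2
In-link 4: hub score = 8
In-link 5: hub score = 7
Authority = 14 + 13 + 2 + 8 + 7 = 44

44


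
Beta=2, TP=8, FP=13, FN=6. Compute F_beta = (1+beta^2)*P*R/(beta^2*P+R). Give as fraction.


P = TP/(TP+FP) = 8/21 = 8/21
R = TP/(TP+FN) = 8/14 = 4/7
beta^2 = 2^2 = 4
(1 + beta^2) = 5
Numerator = (1+beta^2)*P*R = 160/147
Denominator = beta^2*P + R = 32/21 + 4/7 = 44/21
F_beta = 40/77

40/77


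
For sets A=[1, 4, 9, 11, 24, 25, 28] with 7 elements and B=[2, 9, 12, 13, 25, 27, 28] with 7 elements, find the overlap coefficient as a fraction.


A intersect B = [9, 25, 28]
|A intersect B| = 3
min(|A|, |B|) = min(7, 7) = 7
Overlap = 3 / 7 = 3/7

3/7


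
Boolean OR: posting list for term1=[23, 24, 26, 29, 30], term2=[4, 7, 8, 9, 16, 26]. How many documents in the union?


Boolean OR: find union of posting lists
term1 docs: [23, 24, 26, 29, 30]
term2 docs: [4, 7, 8, 9, 16, 26]
Union: [4, 7, 8, 9, 16, 23, 24, 26, 29, 30]
|union| = 10

10


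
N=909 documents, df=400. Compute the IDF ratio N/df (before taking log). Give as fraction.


IDF ratio = N / df
= 909 / 400
= 909/400

909/400


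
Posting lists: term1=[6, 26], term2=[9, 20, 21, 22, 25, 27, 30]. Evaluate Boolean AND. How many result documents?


Boolean AND: find intersection of posting lists
term1 docs: [6, 26]
term2 docs: [9, 20, 21, 22, 25, 27, 30]
Intersection: []
|intersection| = 0

0


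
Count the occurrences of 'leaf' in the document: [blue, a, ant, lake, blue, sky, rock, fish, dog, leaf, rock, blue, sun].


Document has 13 words
Scanning for 'leaf':
Found at positions: [9]
Count = 1

1


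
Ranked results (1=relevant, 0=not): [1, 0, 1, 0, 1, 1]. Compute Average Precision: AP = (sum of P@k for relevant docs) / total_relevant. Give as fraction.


Computing P@k for each relevant position:
Position 1: relevant, P@1 = 1/1 = 1
Position 2: not relevant
Position 3: relevant, P@3 = 2/3 = 2/3
Position 4: not relevant
Position 5: relevant, P@5 = 3/5 = 3/5
Position 6: relevant, P@6 = 4/6 = 2/3
Sum of P@k = 1 + 2/3 + 3/5 + 2/3 = 44/15
AP = 44/15 / 4 = 11/15

11/15


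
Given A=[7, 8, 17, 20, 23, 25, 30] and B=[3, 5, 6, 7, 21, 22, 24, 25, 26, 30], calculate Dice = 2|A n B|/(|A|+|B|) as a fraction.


A intersect B = [7, 25, 30]
|A intersect B| = 3
|A| = 7, |B| = 10
Dice = 2*3 / (7+10)
= 6 / 17 = 6/17

6/17


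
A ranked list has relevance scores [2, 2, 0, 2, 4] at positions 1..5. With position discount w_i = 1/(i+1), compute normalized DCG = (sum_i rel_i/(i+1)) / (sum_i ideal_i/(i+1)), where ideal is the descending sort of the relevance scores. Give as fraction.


Position discount weights w_i = 1/(i+1) for i=1..5:
Weights = [1/2, 1/3, 1/4, 1/5, 1/6]
Actual relevance: [2, 2, 0, 2, 4]
DCG = 2/2 + 2/3 + 0/4 + 2/5 + 4/6 = 41/15
Ideal relevance (sorted desc): [4, 2, 2, 2, 0]
Ideal DCG = 4/2 + 2/3 + 2/4 + 2/5 + 0/6 = 107/30
nDCG = DCG / ideal_DCG = 41/15 / 107/30 = 82/107

82/107


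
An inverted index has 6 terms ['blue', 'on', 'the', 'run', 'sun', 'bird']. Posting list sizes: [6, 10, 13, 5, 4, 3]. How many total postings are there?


Summing posting list sizes:
'blue': 6 postings
'on': 10 postings
'the': 13 postings
'run': 5 postings
'sun': 4 postings
'bird': 3 postings
Total = 6 + 10 + 13 + 5 + 4 + 3 = 41

41


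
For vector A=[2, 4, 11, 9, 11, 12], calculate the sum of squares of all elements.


|A|^2 = sum of squared components
A[0]^2 = 2^2 = 4
A[1]^2 = 4^2 = 16
A[2]^2 = 11^2 = 121
A[3]^2 = 9^2 = 81
A[4]^2 = 11^2 = 121
A[5]^2 = 12^2 = 144
Sum = 4 + 16 + 121 + 81 + 121 + 144 = 487

487


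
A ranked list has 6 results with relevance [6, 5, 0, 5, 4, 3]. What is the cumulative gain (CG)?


Cumulative Gain = sum of relevance scores
Position 1: rel=6, running sum=6
Position 2: rel=5, running sum=11
Position 3: rel=0, running sum=11
Position 4: rel=5, running sum=16
Position 5: rel=4, running sum=20
Position 6: rel=3, running sum=23
CG = 23

23
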